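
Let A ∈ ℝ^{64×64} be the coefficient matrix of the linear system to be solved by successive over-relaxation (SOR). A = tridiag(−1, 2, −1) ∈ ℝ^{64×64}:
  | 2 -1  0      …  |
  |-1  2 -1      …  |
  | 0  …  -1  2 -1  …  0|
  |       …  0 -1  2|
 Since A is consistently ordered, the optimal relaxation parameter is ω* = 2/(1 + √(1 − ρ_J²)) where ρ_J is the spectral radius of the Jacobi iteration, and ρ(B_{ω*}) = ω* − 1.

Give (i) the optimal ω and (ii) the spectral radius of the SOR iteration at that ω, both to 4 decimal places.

ω* = 1.9078, ρ_SOR = 0.9078

spectrum of D⁻¹(L+U) = {cos(kπ/65) : 1≤k≤64}; ρ_J = cos(π/65) = 0.9988.
root = sin(π/65) = 0.04831  (since 1−cos² = sin²).
Young: ω* = 2/(1+√(1−ρ_J²)) = 2/(1+0.04831) = 2/1.04831 = 1.9078.
ρ_SOR = ω* − 1 ≈ 0.9078.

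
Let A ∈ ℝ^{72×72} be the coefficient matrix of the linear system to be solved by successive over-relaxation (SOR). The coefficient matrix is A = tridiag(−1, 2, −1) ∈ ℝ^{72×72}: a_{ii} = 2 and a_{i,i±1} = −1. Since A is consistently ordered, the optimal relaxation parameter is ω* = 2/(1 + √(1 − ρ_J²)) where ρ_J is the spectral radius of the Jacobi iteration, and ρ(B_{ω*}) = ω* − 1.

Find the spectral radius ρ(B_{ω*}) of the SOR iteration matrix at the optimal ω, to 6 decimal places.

spectrum of D⁻¹(L+U) = {cos(kπ/73) : 1≤k≤72}; ρ_J = cos(π/73) = 0.999074.
√(1−ρ_J²) simplifies to sin(π/73) = 0.0430222.
[ω*] 2 ÷ (1 + 0.0430222) = 2 ÷ 1.0430222 = 1.917505.
At ω = 1.917505 every |λ(B_ω)| = ω−1, so ρ_SOR = 0.917505.

ρ_SOR = 0.917505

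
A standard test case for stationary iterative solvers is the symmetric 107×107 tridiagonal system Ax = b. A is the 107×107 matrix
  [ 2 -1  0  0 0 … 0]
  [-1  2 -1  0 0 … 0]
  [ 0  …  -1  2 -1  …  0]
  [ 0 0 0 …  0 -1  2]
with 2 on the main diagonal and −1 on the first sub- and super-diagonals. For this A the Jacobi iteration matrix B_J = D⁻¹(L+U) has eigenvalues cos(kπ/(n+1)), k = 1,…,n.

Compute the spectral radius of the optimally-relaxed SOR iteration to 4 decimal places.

With n=107, ρ(Jacobi) = cos(π/108) = 0.9996.
√(1−ρ_J²) = |sin(π/108)| = 0.02908
ω* = 2 / (1 + 0.02908) = 2 / 1.02908 ≈ 1.9435.
[ρ_SOR] ω* − 1 = 0.9435.

ρ_SOR = 0.9435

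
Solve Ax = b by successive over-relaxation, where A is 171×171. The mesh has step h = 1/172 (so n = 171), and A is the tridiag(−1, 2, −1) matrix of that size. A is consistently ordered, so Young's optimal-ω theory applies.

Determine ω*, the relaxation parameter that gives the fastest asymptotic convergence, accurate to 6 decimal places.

ω* = 1.964127

spectrum of D⁻¹(L+U) = {cos(kπ/172) : 1≤k≤171}; ρ_J = cos(π/172) = 0.999833.
√(1−ρ_J²) = |sin(π/172)| = 0.0182641
Then 2/(1+√(1−ρ_J²)) = 2/(1+0.0182641); ω* = 2/1.0182641 = 1.964127.
[ρ_SOR] ω* − 1 = 0.964127.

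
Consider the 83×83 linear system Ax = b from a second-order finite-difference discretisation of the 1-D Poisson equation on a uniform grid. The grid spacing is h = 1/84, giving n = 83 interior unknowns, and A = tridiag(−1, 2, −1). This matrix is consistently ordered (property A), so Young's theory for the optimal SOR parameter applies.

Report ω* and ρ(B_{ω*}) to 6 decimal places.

ρ_J = max_k |cos(kπ/84)| = cos(π/84) = 0.999301
1 − cos²(π/84) = sin²(π/84) ⇒ √(1−ρ_J²) = sin(π/84) = 0.0373912.
Then 2/(1+√(1−ρ_J²)) = 2/(1+0.0373912); ω* = 2/1.0373912 = 1.927913.
ρ_SOR = ω* − 1 ≈ 0.927913.

ω* = 1.927913, ρ_SOR = 0.927913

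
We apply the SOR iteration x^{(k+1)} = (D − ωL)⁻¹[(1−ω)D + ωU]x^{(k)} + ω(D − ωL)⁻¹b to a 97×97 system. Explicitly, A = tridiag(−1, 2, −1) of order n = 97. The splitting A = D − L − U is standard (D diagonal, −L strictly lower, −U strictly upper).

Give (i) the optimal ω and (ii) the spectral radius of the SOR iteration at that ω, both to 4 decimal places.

ω* = 1.9379, ρ_SOR = 0.9379

B_J for the 97×97 system has eigenvalues cos(kπ/98); ρ_J = cos(π/98) = 0.9995.
√(1−ρ_J²) simplifies to sin(π/98) = 0.03205.
So ω* = 2/1.03205 = 1.9379 (Young).
and ρ(B_{ω*}) = 1.9379 − 1 = 0.9379.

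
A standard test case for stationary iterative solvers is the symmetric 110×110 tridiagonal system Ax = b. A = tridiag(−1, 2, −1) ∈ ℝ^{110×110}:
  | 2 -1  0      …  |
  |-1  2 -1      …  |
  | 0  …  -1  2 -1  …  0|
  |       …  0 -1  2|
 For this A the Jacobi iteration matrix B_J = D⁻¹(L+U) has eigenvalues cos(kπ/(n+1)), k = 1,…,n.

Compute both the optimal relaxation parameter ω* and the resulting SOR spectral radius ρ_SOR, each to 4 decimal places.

ω* = 1.9450, ρ_SOR = 0.9450

B_J for the 110×110 system has eigenvalues cos(kπ/111); ρ_J = cos(π/111) = 0.9996.
1 − cos²(π/111) = sin²(π/111) ⇒ √(1−ρ_J²) = sin(π/111) = 0.02830.
ω* = 2 / (1 + 0.02830) = 2 / 1.02830 ≈ 1.9450.
[ρ_SOR] ω* − 1 = 0.9450.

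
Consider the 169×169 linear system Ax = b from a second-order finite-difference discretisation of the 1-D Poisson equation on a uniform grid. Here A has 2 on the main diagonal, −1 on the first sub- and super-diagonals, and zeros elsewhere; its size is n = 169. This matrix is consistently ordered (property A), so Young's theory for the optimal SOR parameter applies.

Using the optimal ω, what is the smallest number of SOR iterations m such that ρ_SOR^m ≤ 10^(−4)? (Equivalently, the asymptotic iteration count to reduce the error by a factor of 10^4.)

m = 250

ρ_J = max_k |cos(kπ/170)| = cos(π/170) = 0.9998293
root = sin(π/170) = 0.0184789  (since 1−cos² = sin²).
ω* = 2/(1+0.0184789) = 1.9637127
and ρ(B_{ω*}) = 1.9637127 − 1 = 0.9637127.
For 4 digits: m = 4·ln10 / (−ln 0.9637127) = 9.21034/0.0369621 = 249.183; round up → m = 250.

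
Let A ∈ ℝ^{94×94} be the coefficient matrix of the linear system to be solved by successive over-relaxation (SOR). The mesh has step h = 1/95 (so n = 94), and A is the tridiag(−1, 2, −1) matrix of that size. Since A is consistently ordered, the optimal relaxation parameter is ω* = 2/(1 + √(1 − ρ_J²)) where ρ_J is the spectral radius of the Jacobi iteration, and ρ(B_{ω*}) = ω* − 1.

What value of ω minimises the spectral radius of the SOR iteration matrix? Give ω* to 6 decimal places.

spectrum of D⁻¹(L+U) = {cos(kπ/95) : 1≤k≤94}; ρ_J = cos(π/95) = 0.999453.
√(1−ρ_J²) = |sin(π/95)| = 0.0330634
[ω*] 2 ÷ (1 + 0.0330634) = 2 ÷ 1.0330634 = 1.935990.
ρ_SOR = ω* − 1 = 1.935990 − 1 = 0.935990.

ω* = 1.935990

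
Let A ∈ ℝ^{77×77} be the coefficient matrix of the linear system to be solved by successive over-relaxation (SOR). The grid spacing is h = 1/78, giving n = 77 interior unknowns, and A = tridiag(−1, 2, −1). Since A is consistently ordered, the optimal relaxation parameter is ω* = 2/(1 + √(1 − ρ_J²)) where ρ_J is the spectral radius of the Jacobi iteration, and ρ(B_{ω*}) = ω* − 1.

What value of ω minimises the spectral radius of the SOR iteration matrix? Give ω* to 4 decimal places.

ω* = 1.9226

B_J for the 77×77 system has eigenvalues cos(kπ/78); ρ_J = cos(π/78) = 0.9992.
√(1 − cos²(π/78)) = sin(π/78) ≈ 0.04027.
ω* = 2/(1 + 0.04027) = 2/1.04027 = 1.9226.
ρ_SOR = ω* − 1 ≈ 0.9226.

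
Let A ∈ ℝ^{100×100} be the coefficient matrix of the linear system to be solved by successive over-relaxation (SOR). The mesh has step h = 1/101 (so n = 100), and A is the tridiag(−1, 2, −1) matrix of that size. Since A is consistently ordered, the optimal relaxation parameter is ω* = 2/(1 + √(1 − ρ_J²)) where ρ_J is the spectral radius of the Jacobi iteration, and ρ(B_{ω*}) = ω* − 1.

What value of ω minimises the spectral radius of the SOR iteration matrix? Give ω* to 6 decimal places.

n=100: λ(B_J) = 1 − λ(A)/2 = cos(kπ/101); k=1 gives ρ_J = 0.999516.
1 − cos²(π/101) = sin²(π/101) ⇒ √(1−ρ_J²) = sin(π/101) = 0.0310999.
ω* = 2/(1+0.0310999) = 1.939676
and ρ(B_{ω*}) = 1.939676 − 1 = 0.939676.

ω* = 1.939676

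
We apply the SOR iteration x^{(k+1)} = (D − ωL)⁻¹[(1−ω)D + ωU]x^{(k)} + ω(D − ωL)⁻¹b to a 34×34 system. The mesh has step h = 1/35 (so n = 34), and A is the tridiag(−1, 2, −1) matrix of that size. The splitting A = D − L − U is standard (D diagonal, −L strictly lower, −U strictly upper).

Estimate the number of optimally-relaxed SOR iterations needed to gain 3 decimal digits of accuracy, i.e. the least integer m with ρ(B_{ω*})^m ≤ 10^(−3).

m = 39

ρ_J = max_k |cos(kπ/35)| = cos(π/35) = 0.9959743
1 − cos²(π/35) = sin²(π/35) ⇒ √(1−ρ_J²) = sin(π/35) = 0.0896393.
ω* = 2/(1 + 0.0896393) = 2/1.0896393 = 1.8354698.
At ω = 1.8354698 every |λ(B_ω)| = ω−1, so ρ_SOR = 0.8354698.
ρ_SOR^m ≤ 10^(−3) ⇔ m ≥ 3·ln10/(−ln 0.8354698) = 6.90776/0.179761 = 38.427; m = ⌈38.427⌉ = 39.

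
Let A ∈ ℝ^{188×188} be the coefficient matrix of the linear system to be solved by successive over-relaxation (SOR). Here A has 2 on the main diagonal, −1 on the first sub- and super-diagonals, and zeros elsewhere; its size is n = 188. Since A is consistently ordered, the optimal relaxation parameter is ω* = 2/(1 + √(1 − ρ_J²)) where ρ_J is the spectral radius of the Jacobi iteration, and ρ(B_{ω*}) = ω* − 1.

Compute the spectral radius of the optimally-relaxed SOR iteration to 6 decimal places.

ρ_SOR = 0.967301

ρ_J = max_k |cos(kπ/189)| = cos(π/189) = 0.999862
root = sin(π/189) = 0.0166214  (since 1−cos² = sin²).
[ω*] 2 ÷ (1 + 0.0166214) = 2 ÷ 1.0166214 = 1.967301.
[ρ_SOR] ω* − 1 = 0.967301.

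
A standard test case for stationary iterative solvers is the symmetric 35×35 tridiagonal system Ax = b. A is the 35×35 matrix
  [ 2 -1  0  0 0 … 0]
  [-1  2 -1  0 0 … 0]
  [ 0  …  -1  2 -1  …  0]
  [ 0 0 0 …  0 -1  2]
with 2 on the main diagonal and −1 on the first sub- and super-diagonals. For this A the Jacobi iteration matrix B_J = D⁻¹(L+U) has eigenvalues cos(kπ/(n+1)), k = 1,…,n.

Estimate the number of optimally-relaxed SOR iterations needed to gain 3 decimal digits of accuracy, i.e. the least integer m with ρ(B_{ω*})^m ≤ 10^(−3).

m = 40

½·tridiag(1,0,1) at n=35: λ_k = cos(kπ/36); max |λ| at k=1 ⇒ ρ_J = cos(π/36) ≈ 0.9961947.
√(1−ρ_J²) simplifies to sin(π/36) = 0.0871557.
[ω*] 2 ÷ (1 + 0.0871557) = 2 ÷ 1.0871557 = 1.8396629.
Hence ρ(B_{ω*}) = 1.8396629 − 1 = 0.8396629.
For 3 digits: m = 3·ln10 / (−ln 0.8396629) = 6.90776/0.174755 = 39.528; round up → m = 40.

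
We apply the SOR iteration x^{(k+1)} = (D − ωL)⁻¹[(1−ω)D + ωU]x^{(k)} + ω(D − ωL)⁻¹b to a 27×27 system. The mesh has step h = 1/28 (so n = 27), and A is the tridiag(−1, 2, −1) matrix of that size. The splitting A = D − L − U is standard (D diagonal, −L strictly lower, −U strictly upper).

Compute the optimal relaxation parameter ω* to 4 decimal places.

spectrum of D⁻¹(L+U) = {cos(kπ/28) : 1≤k≤27}; ρ_J = cos(π/28) = 0.9937.
√(1−ρ_J²) = |sin(π/28)| = 0.11196
ω* = 2 / (1 + 0.11196) = 2 / 1.11196 ≈ 1.7986.
ρ_SOR = ω* − 1 ≈ 0.7986.

ω* = 1.7986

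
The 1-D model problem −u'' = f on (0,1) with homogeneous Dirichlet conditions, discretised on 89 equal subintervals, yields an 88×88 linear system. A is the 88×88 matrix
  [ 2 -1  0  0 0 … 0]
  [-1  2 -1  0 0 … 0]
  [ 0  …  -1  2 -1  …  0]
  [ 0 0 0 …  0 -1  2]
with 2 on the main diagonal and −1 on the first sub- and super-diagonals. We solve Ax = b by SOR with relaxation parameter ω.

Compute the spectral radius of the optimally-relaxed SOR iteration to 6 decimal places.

ρ_J = max_k |cos(kπ/89)| = cos(π/89) = 0.999377
root = sin(π/89) = 0.0352915  (since 1−cos² = sin²).
[ω*] 2 ÷ (1 + 0.0352915) = 2 ÷ 1.0352915 = 1.931823.
and ρ(B_{ω*}) = 1.931823 − 1 = 0.931823.

ρ_SOR = 0.931823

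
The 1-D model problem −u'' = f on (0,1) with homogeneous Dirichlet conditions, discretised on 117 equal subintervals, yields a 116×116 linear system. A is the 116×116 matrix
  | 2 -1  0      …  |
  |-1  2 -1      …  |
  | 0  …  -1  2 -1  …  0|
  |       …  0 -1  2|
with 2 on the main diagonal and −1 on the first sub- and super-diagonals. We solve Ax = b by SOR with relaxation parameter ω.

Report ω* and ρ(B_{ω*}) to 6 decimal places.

ω* = 1.947708, ρ_SOR = 0.947708

[ρ_J] n=116: ρ(B_J) = cos(π/(n+1)) = cos(π/117) = 0.999640.
√(1−ρ_J²) = |sin(π/117)| = 0.0268480
Then 2/(1+√(1−ρ_J²)) = 2/(1+0.0268480); ω* = 2/1.0268480 = 1.947708.
and ρ(B_{ω*}) = 1.947708 − 1 = 0.947708.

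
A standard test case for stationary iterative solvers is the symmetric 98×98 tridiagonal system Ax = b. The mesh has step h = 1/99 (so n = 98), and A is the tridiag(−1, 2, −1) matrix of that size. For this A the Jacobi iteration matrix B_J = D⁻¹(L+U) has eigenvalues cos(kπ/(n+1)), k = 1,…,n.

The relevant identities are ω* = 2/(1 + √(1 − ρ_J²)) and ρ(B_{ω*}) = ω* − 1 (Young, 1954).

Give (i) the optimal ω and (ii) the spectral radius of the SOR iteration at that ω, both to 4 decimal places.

ω* = 1.9385, ρ_SOR = 0.9385

½·tridiag(1,0,1) at n=98: λ_k = cos(kπ/99); max |λ| at k=1 ⇒ ρ_J = cos(π/99) ≈ 0.9995.
√(1−ρ_J²) = |sin(π/99)| = 0.03173
[ω*] 2 ÷ (1 + 0.03173) = 2 ÷ 1.03173 = 1.9385.
ρ(B_{ω*}) = ω*−1 = 0.9385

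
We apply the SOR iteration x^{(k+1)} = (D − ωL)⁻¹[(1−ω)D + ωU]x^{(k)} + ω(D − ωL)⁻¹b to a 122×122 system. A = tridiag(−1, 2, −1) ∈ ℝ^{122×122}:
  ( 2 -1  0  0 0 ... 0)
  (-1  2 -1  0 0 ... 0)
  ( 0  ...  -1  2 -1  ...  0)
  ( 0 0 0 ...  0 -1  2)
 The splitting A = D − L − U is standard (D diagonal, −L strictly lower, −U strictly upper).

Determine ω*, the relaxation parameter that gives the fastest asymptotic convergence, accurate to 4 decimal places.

ρ_J = max_k |cos(kπ/123)| = cos(π/123) = 0.9997
√(1−ρ_J²) = |sin(π/123)| = 0.02554
[ω*] 2 ÷ (1 + 0.02554) = 2 ÷ 1.02554 = 1.9502.
ρ_SOR = ω* − 1 = 1.9502 − 1 = 0.9502.

ω* = 1.9502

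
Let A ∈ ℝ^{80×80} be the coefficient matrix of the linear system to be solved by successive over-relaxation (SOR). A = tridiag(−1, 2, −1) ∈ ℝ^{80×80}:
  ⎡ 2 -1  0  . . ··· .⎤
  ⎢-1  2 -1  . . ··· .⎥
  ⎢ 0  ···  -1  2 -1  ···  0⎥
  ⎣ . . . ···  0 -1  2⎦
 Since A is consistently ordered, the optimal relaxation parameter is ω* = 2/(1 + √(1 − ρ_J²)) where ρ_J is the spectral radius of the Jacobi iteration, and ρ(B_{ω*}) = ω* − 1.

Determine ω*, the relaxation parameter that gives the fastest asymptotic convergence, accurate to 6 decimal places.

ω* = 1.925344

spectrum of D⁻¹(L+U) = {cos(kπ/81) : 1≤k≤80}; ρ_J = cos(π/81) = 0.999248.
√(1 − cos²(π/81)) = sin(π/81) ≈ 0.0387754.
[ω*] 2 ÷ (1 + 0.0387754) = 2 ÷ 1.0387754 = 1.925344.
Hence ρ(B_{ω*}) = 1.925344 − 1 = 0.925344.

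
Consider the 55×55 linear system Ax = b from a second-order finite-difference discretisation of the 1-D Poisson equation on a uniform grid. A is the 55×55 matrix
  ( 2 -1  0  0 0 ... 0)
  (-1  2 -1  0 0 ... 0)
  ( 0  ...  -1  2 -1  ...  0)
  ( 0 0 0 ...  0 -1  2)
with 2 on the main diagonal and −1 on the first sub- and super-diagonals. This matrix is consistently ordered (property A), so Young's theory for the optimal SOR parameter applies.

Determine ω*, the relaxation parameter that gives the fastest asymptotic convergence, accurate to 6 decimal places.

n=55: λ(B_J) = 1 − λ(A)/2 = cos(kπ/56); k=1 gives ρ_J = 0.998427.
√(1 − cos²(π/56)) = sin(π/56) ≈ 0.0560704.
ω* = 2/(1+0.0560704) = 1.893813
ρ(B_{ω*}) = ω*−1 = 0.893813

ω* = 1.893813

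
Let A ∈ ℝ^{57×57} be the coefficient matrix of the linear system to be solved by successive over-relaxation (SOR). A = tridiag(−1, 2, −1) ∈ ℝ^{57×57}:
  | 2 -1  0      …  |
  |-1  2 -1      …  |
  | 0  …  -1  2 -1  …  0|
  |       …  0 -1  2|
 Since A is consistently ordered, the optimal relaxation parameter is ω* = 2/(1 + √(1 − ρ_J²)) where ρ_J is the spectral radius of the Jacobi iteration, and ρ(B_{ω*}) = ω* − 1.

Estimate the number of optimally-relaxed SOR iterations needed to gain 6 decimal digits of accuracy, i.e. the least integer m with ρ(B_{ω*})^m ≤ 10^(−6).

m = 128

ρ_J = max_k |cos(kπ/58)| = cos(π/58) = 0.9985334
1 − cos²(π/58) = sin²(π/58) ⇒ √(1−ρ_J²) = sin(π/58) = 0.0541389.
Then 2/(1+√(1−ρ_J²)) = 2/(1+0.0541389); ω* = 2/1.0541389 = 1.8972832.
[ρ_SOR] ω* − 1 = 0.8972832.
6·ln10 = 13.8155; −ln(0.8972832) = 0.108384; m = ⌈13.8155/0.108384⌉ = ⌈127.468⌉ = 128.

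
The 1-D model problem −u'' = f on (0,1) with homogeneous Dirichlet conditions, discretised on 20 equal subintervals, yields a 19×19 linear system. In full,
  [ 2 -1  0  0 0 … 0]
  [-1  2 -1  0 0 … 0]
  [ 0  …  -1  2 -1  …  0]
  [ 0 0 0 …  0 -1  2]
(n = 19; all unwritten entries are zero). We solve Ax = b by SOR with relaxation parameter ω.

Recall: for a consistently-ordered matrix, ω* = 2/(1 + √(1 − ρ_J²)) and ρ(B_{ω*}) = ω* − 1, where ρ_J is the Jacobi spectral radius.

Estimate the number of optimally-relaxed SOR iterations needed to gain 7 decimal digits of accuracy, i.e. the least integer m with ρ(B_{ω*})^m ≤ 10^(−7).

m = 52

n=19: λ(B_J) = 1 − λ(A)/2 = cos(kπ/20); k=1 gives ρ_J = 0.9876883.
1 − cos²(π/20) = sin²(π/20) ⇒ √(1−ρ_J²) = sin(π/20) = 0.1564345.
So ω* = 2/1.1564345 = 1.7294538 (Young).
and ρ(B_{ω*}) = 1.7294538 − 1 = 0.7294538.
7·ln10 = 16.1181; −ln(0.7294538) = 0.315459; m = ⌈16.1181/0.315459⌉ = ⌈51.094⌉ = 52.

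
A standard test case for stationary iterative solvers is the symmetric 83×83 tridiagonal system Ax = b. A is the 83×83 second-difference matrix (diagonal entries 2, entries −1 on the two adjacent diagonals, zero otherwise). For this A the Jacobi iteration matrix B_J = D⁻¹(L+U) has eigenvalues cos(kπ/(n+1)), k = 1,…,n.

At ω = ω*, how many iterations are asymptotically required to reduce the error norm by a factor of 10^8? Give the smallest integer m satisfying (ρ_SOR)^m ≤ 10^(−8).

m = 247

B_J for the 83×83 system has eigenvalues cos(kπ/84); ρ_J = cos(π/84) = 0.9993007.
√(1−ρ_J²) = |sin(π/84)| = 0.0373912
ω* = 2/(1 + 0.0373912) = 2/1.0373912 = 1.9279130.
ρ(B_{ω*}) = ω*−1 = 0.9279130
(0.9279130)^m ≤ 10^{−8}  ⇒  m·ln(0.9279130) ≤ −8·ln10  ⇒  m ≥ 246.209  ⇒  m = 247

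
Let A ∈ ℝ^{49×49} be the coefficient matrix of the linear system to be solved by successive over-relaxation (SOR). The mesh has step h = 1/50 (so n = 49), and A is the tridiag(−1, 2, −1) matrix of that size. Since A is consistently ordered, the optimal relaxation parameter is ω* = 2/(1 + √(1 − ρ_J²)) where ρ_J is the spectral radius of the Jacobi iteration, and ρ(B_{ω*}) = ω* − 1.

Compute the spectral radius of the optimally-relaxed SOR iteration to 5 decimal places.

ρ_SOR = 0.88184

With n=49, ρ(Jacobi) = cos(π/50) = 0.99803.
√(1−ρ_J²) = |sin(π/50)| = 0.062791
ω* = 2/(1 + 0.062791) = 2/1.062791 = 1.88184.
ρ_SOR = ω* − 1 ≈ 0.88184.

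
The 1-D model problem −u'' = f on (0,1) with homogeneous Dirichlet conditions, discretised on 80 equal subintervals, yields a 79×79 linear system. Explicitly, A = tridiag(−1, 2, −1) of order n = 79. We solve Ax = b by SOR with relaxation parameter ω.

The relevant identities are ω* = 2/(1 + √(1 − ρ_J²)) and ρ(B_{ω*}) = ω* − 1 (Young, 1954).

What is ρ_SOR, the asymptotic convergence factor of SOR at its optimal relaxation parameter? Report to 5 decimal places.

½·tridiag(1,0,1) at n=79: λ_k = cos(kπ/80); max |λ| at k=1 ⇒ ρ_J = cos(π/80) ≈ 0.99923.
√(1−ρ_J²) = |sin(π/80)| = 0.039260
So ω* = 2/1.039260 = 1.92445 (Young).
At ω = 1.92445 every |λ(B_ω)| = ω−1, so ρ_SOR = 0.92445.

ρ_SOR = 0.92445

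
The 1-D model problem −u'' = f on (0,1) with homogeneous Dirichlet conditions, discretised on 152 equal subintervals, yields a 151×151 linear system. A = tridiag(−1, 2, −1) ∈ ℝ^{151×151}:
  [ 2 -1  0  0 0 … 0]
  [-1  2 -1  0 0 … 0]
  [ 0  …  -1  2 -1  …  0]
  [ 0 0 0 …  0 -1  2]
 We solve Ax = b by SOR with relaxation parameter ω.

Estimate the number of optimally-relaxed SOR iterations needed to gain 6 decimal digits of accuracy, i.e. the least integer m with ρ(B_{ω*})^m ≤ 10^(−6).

[ρ_J] n=151: ρ(B_J) = cos(π/(n+1)) = cos(π/152) = 0.9997864.
root = sin(π/152) = 0.0206669  (since 1−cos² = sin²).
Then 2/(1+√(1−ρ_J²)) = 2/(1+0.0206669); ω* = 2/1.0206669 = 1.9595031.
ρ_SOR = ω* − 1 ≈ 0.9595031.
6·ln10 = 13.8155; −ln(0.9595031) = 0.0413397; m = ⌈13.8155/0.0413397⌉ = ⌈334.194⌉ = 335.

m = 335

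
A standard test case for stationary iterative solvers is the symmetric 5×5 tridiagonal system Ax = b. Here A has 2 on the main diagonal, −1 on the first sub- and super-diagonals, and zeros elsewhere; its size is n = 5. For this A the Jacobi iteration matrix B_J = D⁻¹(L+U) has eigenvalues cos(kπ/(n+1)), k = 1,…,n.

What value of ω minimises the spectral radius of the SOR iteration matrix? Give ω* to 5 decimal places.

ρ_J = max_k |cos(kπ/6)| = cos(π/6) = 0.86603
√(1 − cos²(π/6)) = sin(π/6) ≈ 0.500000.
ω* = 2 / (1 + 0.500000) = 2 / 1.500000 ≈ 1.33333.
At ω = 1.33333 every |λ(B_ω)| = ω−1, so ρ_SOR = 0.33333.

ω* = 1.33333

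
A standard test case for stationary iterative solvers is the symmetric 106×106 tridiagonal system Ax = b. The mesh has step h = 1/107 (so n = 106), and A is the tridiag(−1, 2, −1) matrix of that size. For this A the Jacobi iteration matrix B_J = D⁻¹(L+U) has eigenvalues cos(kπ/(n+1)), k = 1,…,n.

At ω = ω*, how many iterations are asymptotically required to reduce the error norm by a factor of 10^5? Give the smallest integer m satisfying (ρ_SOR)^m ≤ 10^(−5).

m = 197

n=106: λ(B_J) = 1 − λ(A)/2 = cos(kπ/107); k=1 gives ρ_J = 0.9995690.
√(1−ρ_J²) = |sin(π/107)| = 0.0293565
ω* = 2 / (1 + 0.0293565) = 2 / 1.0293565 ≈ 1.9429615.
ρ_SOR = ω* − 1 = 1.9429615 − 1 = 0.9429615.
5·ln10 = 11.5129; −ln(0.9429615) = 0.0587298; m = ⌈11.5129/0.0587298⌉ = ⌈196.032⌉ = 197.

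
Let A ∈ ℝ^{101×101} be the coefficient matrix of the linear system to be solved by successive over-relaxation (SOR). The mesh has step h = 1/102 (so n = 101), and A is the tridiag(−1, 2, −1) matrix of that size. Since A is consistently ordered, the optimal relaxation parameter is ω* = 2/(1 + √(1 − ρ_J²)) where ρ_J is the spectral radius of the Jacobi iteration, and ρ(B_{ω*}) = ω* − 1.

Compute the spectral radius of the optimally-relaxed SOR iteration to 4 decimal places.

ρ_SOR = 0.9402

spectrum of D⁻¹(L+U) = {cos(kπ/102) : 1≤k≤101}; ρ_J = cos(π/102) = 0.9995.
√(1−ρ_J²) simplifies to sin(π/102) = 0.03080.
[ω*] 2 ÷ (1 + 0.03080) = 2 ÷ 1.03080 = 1.9402.
ρ_SOR = ω* − 1 ≈ 0.9402.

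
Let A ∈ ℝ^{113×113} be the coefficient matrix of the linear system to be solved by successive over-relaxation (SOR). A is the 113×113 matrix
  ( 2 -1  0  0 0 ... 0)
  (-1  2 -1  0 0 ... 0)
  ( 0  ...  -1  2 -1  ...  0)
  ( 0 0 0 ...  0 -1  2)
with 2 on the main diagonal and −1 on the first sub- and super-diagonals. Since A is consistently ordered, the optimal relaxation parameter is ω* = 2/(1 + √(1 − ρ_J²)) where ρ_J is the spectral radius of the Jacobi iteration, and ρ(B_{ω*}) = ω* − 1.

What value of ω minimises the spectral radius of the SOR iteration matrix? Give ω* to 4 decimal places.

ω* = 1.9464

With n=113, ρ(Jacobi) = cos(π/114) = 0.9996.
1 − cos²(π/114) = sin²(π/114) ⇒ √(1−ρ_J²) = sin(π/114) = 0.02755.
ω* = 2/(1+0.02755) = 1.9464
At ω = 1.9464 every |λ(B_ω)| = ω−1, so ρ_SOR = 0.9464.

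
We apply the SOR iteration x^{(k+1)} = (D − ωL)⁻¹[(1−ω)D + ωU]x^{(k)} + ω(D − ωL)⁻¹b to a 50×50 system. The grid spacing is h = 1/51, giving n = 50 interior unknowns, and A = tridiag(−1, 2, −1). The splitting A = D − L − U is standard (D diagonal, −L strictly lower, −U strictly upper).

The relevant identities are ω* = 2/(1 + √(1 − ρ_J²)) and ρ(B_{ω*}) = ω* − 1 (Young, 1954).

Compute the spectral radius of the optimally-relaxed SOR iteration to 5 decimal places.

n=50: λ(B_J) = 1 − λ(A)/2 = cos(kπ/51); k=1 gives ρ_J = 0.99810.
1 − cos²(π/51) = sin²(π/51) ⇒ √(1−ρ_J²) = sin(π/51) = 0.061561.
Then 2/(1+√(1−ρ_J²)) = 2/(1+0.061561); ω* = 2/1.061561 = 1.88402.
ρ(B_{ω*}) = ω*−1 = 0.88402

ρ_SOR = 0.88402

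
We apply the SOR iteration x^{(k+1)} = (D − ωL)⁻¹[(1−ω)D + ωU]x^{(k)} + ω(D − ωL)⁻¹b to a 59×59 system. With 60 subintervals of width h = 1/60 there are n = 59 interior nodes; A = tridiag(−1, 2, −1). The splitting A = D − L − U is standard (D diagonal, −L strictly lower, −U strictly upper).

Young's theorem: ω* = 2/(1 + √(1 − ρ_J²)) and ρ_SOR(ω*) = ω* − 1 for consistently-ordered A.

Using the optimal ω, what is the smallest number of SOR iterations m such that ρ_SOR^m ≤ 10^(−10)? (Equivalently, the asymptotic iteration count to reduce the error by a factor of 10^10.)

m = 220

[ρ_J] n=59: ρ(B_J) = cos(π/(n+1)) = cos(π/60) = 0.9986295.
√(1−ρ_J²) = |sin(π/60)| = 0.0523360
Then 2/(1+√(1−ρ_J²)) = 2/(1+0.0523360); ω* = 2/1.0523360 = 1.9005337.
ρ_SOR = ω* − 1 = 1.9005337 − 1 = 0.9005337.
(0.9005337)^m ≤ 10^{−10}  ⇒  m·ln(0.9005337) ≤ −10·ln10  ⇒  m ≥ 219.780  ⇒  m = 220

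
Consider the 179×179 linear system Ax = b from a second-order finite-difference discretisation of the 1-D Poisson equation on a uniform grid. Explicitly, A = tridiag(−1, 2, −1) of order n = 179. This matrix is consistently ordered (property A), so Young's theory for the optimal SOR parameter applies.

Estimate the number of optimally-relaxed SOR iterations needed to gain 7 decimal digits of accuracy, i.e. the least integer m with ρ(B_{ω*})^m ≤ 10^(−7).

½·tridiag(1,0,1) at n=179: λ_k = cos(kπ/180); max |λ| at k=1 ⇒ ρ_J = cos(π/180) ≈ 0.9998477.
1 − cos²(π/180) = sin²(π/180) ⇒ √(1−ρ_J²) = sin(π/180) = 0.0174524.
Then 2/(1+√(1−ρ_J²)) = 2/(1+0.0174524); ω* = 2/1.0174524 = 1.9656939.
At ω = 1.9656939 every |λ(B_ω)| = ω−1, so ρ_SOR = 0.9656939.
7·ln10 = 16.1181; −ln(0.9656939) = 0.0349084; m = ⌈16.1181/0.0349084⌉ = ⌈461.726⌉ = 462.

m = 462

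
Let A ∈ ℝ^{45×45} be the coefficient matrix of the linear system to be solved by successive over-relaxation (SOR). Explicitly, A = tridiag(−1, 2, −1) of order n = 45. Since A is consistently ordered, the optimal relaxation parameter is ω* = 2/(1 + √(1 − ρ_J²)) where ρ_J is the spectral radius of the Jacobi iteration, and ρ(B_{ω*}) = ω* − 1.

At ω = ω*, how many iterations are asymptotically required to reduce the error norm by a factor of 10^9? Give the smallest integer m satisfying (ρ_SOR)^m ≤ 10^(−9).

m = 152

½·tridiag(1,0,1) at n=45: λ_k = cos(kπ/46); max |λ| at k=1 ⇒ ρ_J = cos(π/46) ≈ 0.9976688.
1 − cos²(π/46) = sin²(π/46) ⇒ √(1−ρ_J²) = sin(π/46) = 0.0682424.
ω* = 2/(1 + 0.0682424) = 2/1.0682424 = 1.8722342.
At ω = 1.8722342 every |λ(B_ω)| = ω−1, so ρ_SOR = 0.8722342.
m ≥ 9·ln10 / (−ln 0.8722342) = 151.600; smallest integer m = 152.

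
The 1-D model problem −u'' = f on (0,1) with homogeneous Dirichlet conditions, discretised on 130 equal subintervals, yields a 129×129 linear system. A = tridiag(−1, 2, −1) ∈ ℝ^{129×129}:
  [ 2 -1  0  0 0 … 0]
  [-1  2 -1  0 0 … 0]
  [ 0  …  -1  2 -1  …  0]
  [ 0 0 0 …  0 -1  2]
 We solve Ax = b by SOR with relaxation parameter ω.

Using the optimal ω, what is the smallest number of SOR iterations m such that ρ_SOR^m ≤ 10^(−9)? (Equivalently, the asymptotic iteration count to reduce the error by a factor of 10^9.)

spectrum of D⁻¹(L+U) = {cos(kπ/130) : 1≤k≤129}; ρ_J = cos(π/130) = 0.9997080.
√(1−ρ_J²) = |sin(π/130)| = 0.0241637
Then 2/(1+√(1−ρ_J²)) = 2/(1+0.0241637); ω* = 2/1.0241637 = 1.9528128.
ρ(B_{ω*}) = ω*−1 = 0.9528128
ρ_SOR^m ≤ 10^(−9) ⇔ m ≥ 9·ln10/(−ln 0.9528128) = 20.7233/0.0483368 = 428.727; m = ⌈428.727⌉ = 429.

m = 429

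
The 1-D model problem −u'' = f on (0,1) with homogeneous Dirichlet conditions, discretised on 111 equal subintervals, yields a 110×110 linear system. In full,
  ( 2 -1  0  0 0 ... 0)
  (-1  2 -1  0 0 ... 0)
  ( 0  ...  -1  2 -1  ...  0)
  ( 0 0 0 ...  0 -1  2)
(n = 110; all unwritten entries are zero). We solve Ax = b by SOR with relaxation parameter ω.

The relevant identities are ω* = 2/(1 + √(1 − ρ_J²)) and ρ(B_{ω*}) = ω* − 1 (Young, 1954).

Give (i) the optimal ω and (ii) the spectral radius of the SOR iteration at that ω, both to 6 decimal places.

ω* = 1.944960, ρ_SOR = 0.944960

½·tridiag(1,0,1) at n=110: λ_k = cos(kπ/111); max |λ| at k=1 ⇒ ρ_J = cos(π/111) ≈ 0.999600.
√(1−ρ_J²) = |sin(π/111)| = 0.0282989
ω* = 2/(1 + 0.0282989) = 2/1.0282989 = 1.944960.
Hence ρ(B_{ω*}) = 1.944960 − 1 = 0.944960.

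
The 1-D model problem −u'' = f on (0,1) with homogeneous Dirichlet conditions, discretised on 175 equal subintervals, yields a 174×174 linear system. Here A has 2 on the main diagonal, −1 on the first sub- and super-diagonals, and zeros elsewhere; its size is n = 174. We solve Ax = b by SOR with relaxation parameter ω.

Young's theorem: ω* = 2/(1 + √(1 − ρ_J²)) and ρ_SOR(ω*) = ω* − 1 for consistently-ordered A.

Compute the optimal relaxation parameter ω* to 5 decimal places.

ω* = 1.96473

B_J for the 174×174 system has eigenvalues cos(kπ/175); ρ_J = cos(π/175) = 0.99984.
√(1−ρ_J²) simplifies to sin(π/175) = 0.017951.
So ω* = 2/1.017951 = 1.96473 (Young).
Hence ρ(B_{ω*}) = 1.96473 − 1 = 0.96473.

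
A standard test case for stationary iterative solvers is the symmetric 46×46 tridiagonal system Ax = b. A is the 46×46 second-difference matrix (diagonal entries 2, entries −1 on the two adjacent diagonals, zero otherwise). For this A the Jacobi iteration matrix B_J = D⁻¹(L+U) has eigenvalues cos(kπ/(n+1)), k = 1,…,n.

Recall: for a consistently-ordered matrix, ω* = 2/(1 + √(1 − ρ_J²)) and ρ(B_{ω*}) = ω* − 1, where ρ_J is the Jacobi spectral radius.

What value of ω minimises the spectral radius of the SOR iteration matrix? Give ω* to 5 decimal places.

½·tridiag(1,0,1) at n=46: λ_k = cos(kπ/47); max |λ| at k=1 ⇒ ρ_J = cos(π/47) ≈ 0.99777.
√(1 − cos²(π/47)) = sin(π/47) ≈ 0.066793.
ω* = 2/(1+0.066793) = 1.87478
and ρ(B_{ω*}) = 1.87478 − 1 = 0.87478.

ω* = 1.87478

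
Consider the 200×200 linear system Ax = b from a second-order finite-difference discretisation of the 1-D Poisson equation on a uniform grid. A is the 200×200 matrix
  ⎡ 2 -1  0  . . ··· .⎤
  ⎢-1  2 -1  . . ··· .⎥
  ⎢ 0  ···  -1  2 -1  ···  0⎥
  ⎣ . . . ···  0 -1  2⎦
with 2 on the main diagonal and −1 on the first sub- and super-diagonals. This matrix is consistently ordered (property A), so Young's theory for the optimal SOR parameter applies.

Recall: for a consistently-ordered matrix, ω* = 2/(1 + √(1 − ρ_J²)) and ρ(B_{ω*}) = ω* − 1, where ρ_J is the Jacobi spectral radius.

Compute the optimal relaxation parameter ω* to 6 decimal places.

With n=200, ρ(Jacobi) = cos(π/201) = 0.999878.
√(1−ρ_J²) = |sin(π/201)| = 0.0156292
Young: ω* = 2/(1+√(1−ρ_J²)) = 2/(1+0.0156292) = 2/1.0156292 = 1.969223.
[ρ_SOR] ω* − 1 = 0.969223.

ω* = 1.969223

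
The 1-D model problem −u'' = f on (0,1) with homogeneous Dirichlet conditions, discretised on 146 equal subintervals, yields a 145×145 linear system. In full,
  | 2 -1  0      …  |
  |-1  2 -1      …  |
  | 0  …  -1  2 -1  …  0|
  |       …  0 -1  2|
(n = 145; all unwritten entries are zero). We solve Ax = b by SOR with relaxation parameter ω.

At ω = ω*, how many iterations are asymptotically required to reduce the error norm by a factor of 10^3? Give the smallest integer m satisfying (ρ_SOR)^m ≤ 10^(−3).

[ρ_J] n=145: ρ(B_J) = cos(π/(n+1)) = cos(π/146) = 0.9997685.
√(1−ρ_J²) = |sin(π/146)| = 0.0215161
Then 2/(1+√(1−ρ_J²)) = 2/(1+0.0215161); ω* = 2/1.0215161 = 1.9578742.
[ρ_SOR] ω* − 1 = 0.9578742.
For 3 digits: m = 3·ln10 / (−ln 0.9578742) = 6.90776/0.0430388 = 160.501; round up → m = 161.

m = 161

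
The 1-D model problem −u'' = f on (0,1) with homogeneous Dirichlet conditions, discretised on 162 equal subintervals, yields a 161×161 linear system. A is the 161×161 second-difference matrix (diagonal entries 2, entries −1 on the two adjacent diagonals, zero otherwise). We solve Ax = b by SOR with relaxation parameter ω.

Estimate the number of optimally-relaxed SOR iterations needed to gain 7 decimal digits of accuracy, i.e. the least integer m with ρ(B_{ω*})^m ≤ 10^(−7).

m = 416

½·tridiag(1,0,1) at n=161: λ_k = cos(kπ/162); max |λ| at k=1 ⇒ ρ_J = cos(π/162) ≈ 0.9998120.
√(1−ρ_J²) = |sin(π/162)| = 0.0193913
Young: ω* = 2/(1+√(1−ρ_J²)) = 2/(1+0.0193913) = 2/1.0193913 = 1.9619551.
and ρ(B_{ω*}) = 1.9619551 − 1 = 0.9619551.
Need (0.9619551)^m ≤ 10^(−7): m ≥ 7·ln10/|ln 0.9619551| = 16.1181/0.0387875 = 415.549 ⇒ m = 416.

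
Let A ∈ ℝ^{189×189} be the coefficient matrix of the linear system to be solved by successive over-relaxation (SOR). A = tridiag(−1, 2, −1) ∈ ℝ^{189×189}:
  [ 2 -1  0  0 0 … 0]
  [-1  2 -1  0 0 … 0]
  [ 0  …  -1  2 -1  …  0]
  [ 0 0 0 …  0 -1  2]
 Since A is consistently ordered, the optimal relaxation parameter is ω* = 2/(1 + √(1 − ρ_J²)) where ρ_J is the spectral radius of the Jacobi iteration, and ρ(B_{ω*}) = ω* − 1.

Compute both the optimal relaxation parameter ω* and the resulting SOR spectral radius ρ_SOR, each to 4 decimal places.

With n=189, ρ(Jacobi) = cos(π/190) = 0.9999.
1 − cos²(π/190) = sin²(π/190) ⇒ √(1−ρ_J²) = sin(π/190) = 0.01653.
ω* = 2 / (1 + 0.01653) = 2 / 1.01653 ≈ 1.9675.
ρ(B_{ω*}) = ω*−1 = 0.9675

ω* = 1.9675, ρ_SOR = 0.9675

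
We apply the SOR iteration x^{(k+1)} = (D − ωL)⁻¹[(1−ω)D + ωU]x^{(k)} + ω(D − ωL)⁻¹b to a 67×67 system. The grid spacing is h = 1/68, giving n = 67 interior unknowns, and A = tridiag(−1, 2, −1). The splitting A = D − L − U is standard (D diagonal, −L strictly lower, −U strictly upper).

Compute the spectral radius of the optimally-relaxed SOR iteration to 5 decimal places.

½·tridiag(1,0,1) at n=67: λ_k = cos(kπ/68); max |λ| at k=1 ⇒ ρ_J = cos(π/68) ≈ 0.99893.
√(1−ρ_J²) = |sin(π/68)| = 0.046183
Young: ω* = 2/(1+√(1−ρ_J²)) = 2/(1+0.046183) = 2/1.046183 = 1.91171.
Hence ρ(B_{ω*}) = 1.91171 − 1 = 0.91171.

ρ_SOR = 0.91171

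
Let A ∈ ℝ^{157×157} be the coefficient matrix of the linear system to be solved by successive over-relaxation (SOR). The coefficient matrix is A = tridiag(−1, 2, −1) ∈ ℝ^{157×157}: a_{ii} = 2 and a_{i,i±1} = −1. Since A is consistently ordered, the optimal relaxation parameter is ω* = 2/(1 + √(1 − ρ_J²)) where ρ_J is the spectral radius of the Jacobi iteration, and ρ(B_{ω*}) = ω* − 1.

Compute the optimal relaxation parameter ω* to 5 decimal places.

ω* = 1.96101

ρ_J = max_k |cos(kπ/158)| = cos(π/158) = 0.99980
√(1 − cos²(π/158)) = sin(π/158) ≈ 0.019882.
Young: ω* = 2/(1+√(1−ρ_J²)) = 2/(1+0.019882) = 2/1.019882 = 1.96101.
ρ(B_{ω*}) = ω*−1 = 0.96101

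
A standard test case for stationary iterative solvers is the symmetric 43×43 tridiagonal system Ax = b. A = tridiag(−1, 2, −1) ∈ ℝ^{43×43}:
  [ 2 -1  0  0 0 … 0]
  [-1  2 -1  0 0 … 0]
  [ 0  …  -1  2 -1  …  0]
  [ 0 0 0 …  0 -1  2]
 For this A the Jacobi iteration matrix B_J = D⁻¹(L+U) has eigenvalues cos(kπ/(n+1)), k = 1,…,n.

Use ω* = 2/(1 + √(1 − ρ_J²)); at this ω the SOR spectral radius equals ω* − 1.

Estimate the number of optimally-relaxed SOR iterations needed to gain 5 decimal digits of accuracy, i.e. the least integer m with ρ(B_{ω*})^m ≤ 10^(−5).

m = 81

B_J for the 43×43 system has eigenvalues cos(kπ/44); ρ_J = cos(π/44) = 0.9974521.
1 − cos²(π/44) = sin²(π/44) ⇒ √(1−ρ_J²) = sin(π/44) = 0.0713392.
ω* = 2/(1 + 0.0713392) = 2/1.0713392 = 1.8668224.
ρ(B_{ω*}) = ω*−1 = 0.8668224
Need (0.8668224)^m ≤ 10^(−5): m ≥ 5·ln10/|ln 0.8668224| = 11.5129/0.142921 = 80.554 ⇒ m = 81.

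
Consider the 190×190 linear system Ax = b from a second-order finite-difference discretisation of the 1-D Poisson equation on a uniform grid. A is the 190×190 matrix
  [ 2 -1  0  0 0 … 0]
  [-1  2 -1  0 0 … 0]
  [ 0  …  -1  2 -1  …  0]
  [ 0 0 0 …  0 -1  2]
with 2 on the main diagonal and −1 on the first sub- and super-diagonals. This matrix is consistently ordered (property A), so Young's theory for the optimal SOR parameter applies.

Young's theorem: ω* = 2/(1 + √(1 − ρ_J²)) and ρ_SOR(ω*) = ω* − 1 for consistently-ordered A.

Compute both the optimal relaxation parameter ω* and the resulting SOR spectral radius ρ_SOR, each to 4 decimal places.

B_J for the 190×190 system has eigenvalues cos(kπ/191); ρ_J = cos(π/191) = 0.9999.
√(1−ρ_J²) = |sin(π/191)| = 0.01645
ω* = 2/(1+0.01645) = 1.9676
At ω = 1.9676 every |λ(B_ω)| = ω−1, so ρ_SOR = 0.9676.

ω* = 1.9676, ρ_SOR = 0.9676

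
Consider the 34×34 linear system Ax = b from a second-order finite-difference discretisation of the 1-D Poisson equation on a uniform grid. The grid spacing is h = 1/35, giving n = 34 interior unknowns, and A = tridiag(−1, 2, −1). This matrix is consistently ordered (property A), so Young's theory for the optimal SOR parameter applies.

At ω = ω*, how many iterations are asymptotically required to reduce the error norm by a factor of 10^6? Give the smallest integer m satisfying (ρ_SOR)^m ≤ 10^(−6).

m = 77

With n=34, ρ(Jacobi) = cos(π/35) = 0.9959743.
1 − cos²(π/35) = sin²(π/35) ⇒ √(1−ρ_J²) = sin(π/35) = 0.0896393.
ω* = 2/(1 + 0.0896393) = 2/1.0896393 = 1.8354698.
[ρ_SOR] ω* − 1 = 0.8354698.
(0.8354698)^m ≤ 10^{−6}  ⇒  m·ln(0.8354698) ≤ −6·ln10  ⇒  m ≥ 76.855  ⇒  m = 77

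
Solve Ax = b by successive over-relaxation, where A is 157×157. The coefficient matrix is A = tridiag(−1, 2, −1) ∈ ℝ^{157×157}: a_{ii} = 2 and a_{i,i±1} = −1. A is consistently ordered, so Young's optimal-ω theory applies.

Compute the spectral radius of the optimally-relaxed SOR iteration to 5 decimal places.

ρ_SOR = 0.96101

[ρ_J] n=157: ρ(B_J) = cos(π/(n+1)) = cos(π/158) = 0.99980.
√(1 − cos²(π/158)) = sin(π/158) ≈ 0.019882.
Then 2/(1+√(1−ρ_J²)) = 2/(1+0.019882); ω* = 2/1.019882 = 1.96101.
ρ_SOR = ω* − 1 ≈ 0.96101.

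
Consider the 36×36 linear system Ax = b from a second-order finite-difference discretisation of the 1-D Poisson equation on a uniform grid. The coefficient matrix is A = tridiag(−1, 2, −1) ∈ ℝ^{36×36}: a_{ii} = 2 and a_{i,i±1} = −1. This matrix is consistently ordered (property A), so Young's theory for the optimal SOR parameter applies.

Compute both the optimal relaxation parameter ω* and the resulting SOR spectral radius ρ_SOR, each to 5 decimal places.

B_J for the 36×36 system has eigenvalues cos(kπ/37); ρ_J = cos(π/37) = 0.99640.
√(1−ρ_J²) = |sin(π/37)| = 0.084806
ω* = 2/(1+0.084806) = 1.84365
ρ(B_{ω*}) = ω*−1 = 0.84365

ω* = 1.84365, ρ_SOR = 0.84365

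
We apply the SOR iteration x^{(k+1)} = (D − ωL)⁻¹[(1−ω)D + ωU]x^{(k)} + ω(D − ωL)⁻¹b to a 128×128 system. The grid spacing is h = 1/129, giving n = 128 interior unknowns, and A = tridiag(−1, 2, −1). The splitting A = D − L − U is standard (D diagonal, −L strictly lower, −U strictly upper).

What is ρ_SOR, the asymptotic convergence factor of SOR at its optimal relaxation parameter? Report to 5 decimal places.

[ρ_J] n=128: ρ(B_J) = cos(π/(n+1)) = cos(π/129) = 0.99970.
1 − cos²(π/129) = sin²(π/129) ⇒ √(1−ρ_J²) = sin(π/129) = 0.024351.
[ω*] 2 ÷ (1 + 0.024351) = 2 ÷ 1.024351 = 1.95246.
ρ(B_{ω*}) = ω*−1 = 0.95246

ρ_SOR = 0.95246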